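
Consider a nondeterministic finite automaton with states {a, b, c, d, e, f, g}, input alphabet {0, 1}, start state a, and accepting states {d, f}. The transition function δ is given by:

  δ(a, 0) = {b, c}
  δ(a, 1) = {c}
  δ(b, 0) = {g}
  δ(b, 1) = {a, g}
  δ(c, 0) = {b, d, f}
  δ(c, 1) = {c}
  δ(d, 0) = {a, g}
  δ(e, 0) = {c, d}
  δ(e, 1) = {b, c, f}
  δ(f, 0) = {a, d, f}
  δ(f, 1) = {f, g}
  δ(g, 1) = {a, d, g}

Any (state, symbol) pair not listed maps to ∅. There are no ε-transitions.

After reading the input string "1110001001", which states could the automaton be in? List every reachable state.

{a, c, d, f, g}

Start in {a}.
Read '1': a→{c}; now {c}.
Read '1': c→{c}; now {c}.
Read '1': c→{c}; now {c}.
Read '0': c→{b, d, f}; now {b, d, f}.
Read '0': b→{g}, d→{a, g}, f→{a, d, f}; now {a, d, f, g}.
Read '0': a→{b, c}, d→{a, g}, f→{a, d, f}, g→∅; now {a, b, c, d, f, g}.
Read '1': a→{c}, b→{a, g}, c→{c}, d→∅, f→{f, g}, g→{a, d, g}; now {a, c, d, f, g}.
Read '0': a→{b, c}, c→{b, d, f}, d→{a, g}, f→{a, d, f}, g→∅; now {a, b, c, d, f, g}.
Read '0': a→{b, c}, b→{g}, c→{b, d, f}, d→{a, g}, f→{a, d, f}, g→∅; now {a, b, c, d, f, g}.
Read '1': a→{c}, b→{a, g}, c→{c}, d→∅, f→{f, g}, g→{a, d, g}; now {a, c, d, f, g}.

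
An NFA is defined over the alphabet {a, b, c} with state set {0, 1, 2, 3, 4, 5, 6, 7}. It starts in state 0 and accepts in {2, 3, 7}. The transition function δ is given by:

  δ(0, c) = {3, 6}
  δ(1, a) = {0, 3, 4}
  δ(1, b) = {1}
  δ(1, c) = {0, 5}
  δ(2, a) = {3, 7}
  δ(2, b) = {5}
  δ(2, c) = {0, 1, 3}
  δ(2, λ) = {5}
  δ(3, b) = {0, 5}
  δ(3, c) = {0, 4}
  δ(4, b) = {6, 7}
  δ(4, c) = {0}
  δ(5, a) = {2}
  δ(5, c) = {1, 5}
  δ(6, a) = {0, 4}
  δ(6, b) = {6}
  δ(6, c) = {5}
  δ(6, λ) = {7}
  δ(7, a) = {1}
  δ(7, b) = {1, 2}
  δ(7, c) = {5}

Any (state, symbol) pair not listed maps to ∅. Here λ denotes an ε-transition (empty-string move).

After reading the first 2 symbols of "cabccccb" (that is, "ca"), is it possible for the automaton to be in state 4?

Yes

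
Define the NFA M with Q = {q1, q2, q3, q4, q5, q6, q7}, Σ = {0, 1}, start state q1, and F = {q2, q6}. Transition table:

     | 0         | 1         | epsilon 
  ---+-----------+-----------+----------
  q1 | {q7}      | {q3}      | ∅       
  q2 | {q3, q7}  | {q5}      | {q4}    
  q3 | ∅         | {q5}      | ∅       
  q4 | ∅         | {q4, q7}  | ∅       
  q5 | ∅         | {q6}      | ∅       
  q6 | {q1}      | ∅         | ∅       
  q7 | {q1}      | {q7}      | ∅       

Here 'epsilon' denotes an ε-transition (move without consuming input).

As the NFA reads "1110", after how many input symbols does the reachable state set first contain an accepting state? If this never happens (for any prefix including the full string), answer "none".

3

Start in {q1}.
Read '1': q1→{q3}; now {q3}.
Read '1': q3→{q5}; now {q5}.
Read '1': q5→{q6}; now {q6}.
None of the earlier sets intersect F, but {q6} does.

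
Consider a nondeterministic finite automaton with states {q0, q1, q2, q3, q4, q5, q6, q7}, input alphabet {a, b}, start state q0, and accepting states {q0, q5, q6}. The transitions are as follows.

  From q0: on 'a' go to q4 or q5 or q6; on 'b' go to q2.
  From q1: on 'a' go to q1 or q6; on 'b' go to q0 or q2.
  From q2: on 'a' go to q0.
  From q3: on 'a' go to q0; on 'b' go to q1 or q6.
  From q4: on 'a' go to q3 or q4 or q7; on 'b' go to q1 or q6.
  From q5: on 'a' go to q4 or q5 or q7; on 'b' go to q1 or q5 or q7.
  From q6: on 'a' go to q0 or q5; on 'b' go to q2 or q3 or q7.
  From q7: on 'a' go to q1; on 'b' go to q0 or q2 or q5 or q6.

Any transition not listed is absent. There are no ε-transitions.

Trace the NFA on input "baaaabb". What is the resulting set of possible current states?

{q0, q1, q2, q3, q5, q6, q7}

Start in {q0}.
Read 'b': q0→{q2}; now {q2}.
Read 'a': q2→{q0}; now {q0}.
Read 'a': q0→{q4, q5, q6}; now {q4, q5, q6}.
Read 'a': q4→{q3, q4, q7}, q5→{q4, q5, q7}, q6→{q0, q5}; now {q0, q3, q4, q5, q7}.
Read 'a': q0→{q4, q5, q6}, q3→{q0}, q4→{q3, q4, q7}, q5→{q4, q5, q7}, q7→{q1}; now {q0, q1, q3, q4, q5, q6, q7}.
Read 'b': q0→{q2}, q1→{q0, q2}, q3→{q1, q6}, q4→{q1, q6}, q5→{q1, q5, q7}, q6→{q2, q3, q7}, q7→{q0, q2, q5, q6}; now {q0, q1, q2, q3, q5, q6, q7}.
Read 'b': q0→{q2}, q1→{q0, q2}, q2→∅, q3→{q1, q6}, q5→{q1, q5, q7}, q6→{q2, q3, q7}, q7→{q0, q2, q5, q6}; now {q0, q1, q2, q3, q5, q6, q7}.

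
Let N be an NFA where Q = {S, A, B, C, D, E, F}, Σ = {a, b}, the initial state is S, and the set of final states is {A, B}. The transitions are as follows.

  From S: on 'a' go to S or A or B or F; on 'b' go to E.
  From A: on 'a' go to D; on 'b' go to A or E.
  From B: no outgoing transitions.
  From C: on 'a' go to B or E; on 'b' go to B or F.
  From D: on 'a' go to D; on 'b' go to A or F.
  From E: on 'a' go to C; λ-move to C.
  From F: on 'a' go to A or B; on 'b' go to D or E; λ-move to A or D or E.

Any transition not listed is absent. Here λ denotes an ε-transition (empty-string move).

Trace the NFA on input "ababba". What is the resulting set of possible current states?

Start in {S}.
Read 'a': S→{S, A, B, F}; union {S, A, B, F}; ε-closure = {S, A, B, C, D, E, F}.
Read 'b': S→{E}, A→{A, E}, B→∅, C→{B, F}, D→{A, F}, E→∅, F→{D, E}; union {A, B, D, E, F}; ε-closure = {A, B, C, D, E, F}.
Read 'a': A→{D}, B→∅, C→{B, E}, D→{D}, E→{C}, F→{A, B}; now {A, B, C, D, E}.
Read 'b': A→{A, E}, B→∅, C→{B, F}, D→{A, F}, E→∅; union {A, B, E, F}; ε-closure = {A, B, C, D, E, F}.
Read 'b': A→{A, E}, B→∅, C→{B, F}, D→{A, F}, E→∅, F→{D, E}; union {A, B, D, E, F}; ε-closure = {A, B, C, D, E, F}.
Read 'a': A→{D}, B→∅, C→{B, E}, D→{D}, E→{C}, F→{A, B}; now {A, B, C, D, E}.

{A, B, C, D, E}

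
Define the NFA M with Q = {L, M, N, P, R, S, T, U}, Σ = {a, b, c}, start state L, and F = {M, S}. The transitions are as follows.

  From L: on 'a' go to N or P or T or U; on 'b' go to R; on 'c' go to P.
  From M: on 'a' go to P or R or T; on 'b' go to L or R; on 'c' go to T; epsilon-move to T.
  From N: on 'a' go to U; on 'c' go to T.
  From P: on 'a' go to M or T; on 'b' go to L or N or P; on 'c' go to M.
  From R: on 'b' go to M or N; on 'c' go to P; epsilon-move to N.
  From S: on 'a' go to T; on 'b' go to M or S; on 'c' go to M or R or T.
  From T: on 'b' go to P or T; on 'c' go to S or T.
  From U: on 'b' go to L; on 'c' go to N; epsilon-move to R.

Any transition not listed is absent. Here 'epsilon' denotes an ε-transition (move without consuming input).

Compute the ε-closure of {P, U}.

{N, P, R, U}

Begin with {P, U}.
ε-move U → R; add R.
ε-move R → N; add N.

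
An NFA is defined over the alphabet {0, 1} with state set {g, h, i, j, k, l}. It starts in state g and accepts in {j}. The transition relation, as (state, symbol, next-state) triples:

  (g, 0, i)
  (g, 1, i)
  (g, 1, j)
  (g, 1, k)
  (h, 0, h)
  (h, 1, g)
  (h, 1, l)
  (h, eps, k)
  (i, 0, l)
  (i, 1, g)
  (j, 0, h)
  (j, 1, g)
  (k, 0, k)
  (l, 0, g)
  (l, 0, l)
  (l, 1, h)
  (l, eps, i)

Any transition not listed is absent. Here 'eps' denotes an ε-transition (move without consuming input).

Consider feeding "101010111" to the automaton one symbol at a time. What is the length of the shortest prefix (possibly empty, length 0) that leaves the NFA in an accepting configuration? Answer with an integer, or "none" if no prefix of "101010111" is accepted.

1

Start in {g}.
Read '1': g→{i, j, k}; now {i, j, k}.
None of the earlier sets intersect F, but {i, j, k} does.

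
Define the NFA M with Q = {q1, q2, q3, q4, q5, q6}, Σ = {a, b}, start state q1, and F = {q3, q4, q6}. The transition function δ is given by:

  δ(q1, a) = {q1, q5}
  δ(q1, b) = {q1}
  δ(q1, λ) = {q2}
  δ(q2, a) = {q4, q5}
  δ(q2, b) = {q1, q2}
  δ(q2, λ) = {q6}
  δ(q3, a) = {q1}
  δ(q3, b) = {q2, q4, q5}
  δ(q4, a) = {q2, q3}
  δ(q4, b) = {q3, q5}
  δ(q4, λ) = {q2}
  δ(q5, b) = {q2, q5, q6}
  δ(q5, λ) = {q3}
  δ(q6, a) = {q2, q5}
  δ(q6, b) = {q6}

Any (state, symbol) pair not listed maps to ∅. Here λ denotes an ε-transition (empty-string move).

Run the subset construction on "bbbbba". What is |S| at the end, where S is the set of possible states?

6

Start: ε-closure({q1}) = {q1, q2, q6}.
Read 'b': q1→{q1}, q2→{q1, q2}, q6→{q6}; now {q1, q2, q6}.
Read 'b': q1→{q1}, q2→{q1, q2}, q6→{q6}; now {q1, q2, q6}.
Read 'b': q1→{q1}, q2→{q1, q2}, q6→{q6}; now {q1, q2, q6}.
Read 'b': q1→{q1}, q2→{q1, q2}, q6→{q6}; now {q1, q2, q6}.
Read 'b': q1→{q1}, q2→{q1, q2}, q6→{q6}; now {q1, q2, q6}.
Read 'a': q1→{q1, q5}, q2→{q4, q5}, q6→{q2, q5}; union {q1, q2, q4, q5}; ε-closure = {q1, q2, q3, q4, q5, q6}.
That set has 6 states.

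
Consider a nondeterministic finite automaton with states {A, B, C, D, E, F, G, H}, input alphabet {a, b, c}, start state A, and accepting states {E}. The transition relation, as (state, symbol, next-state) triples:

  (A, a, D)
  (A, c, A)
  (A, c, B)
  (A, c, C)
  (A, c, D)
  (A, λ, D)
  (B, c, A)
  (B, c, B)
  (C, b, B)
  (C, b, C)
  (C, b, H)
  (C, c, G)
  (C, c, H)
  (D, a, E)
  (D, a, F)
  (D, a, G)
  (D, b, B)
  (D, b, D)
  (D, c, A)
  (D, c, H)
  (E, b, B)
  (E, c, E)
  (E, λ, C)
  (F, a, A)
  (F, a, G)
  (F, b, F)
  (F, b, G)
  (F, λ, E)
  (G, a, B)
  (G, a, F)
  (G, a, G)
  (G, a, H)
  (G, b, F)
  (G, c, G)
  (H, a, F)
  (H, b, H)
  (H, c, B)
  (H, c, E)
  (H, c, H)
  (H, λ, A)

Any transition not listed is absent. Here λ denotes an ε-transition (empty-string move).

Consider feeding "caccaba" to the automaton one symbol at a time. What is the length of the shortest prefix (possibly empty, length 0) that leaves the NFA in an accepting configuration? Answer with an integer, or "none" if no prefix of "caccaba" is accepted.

Start: ε-closure({A}) = {A, D}.
Read 'c': {A, D} → {A, B, C, D, H}.
Read 'a': {A, B, C, D, H} → {C, D, E, F, G}.
None of the earlier sets intersect F, but {C, D, E, F, G} does.

2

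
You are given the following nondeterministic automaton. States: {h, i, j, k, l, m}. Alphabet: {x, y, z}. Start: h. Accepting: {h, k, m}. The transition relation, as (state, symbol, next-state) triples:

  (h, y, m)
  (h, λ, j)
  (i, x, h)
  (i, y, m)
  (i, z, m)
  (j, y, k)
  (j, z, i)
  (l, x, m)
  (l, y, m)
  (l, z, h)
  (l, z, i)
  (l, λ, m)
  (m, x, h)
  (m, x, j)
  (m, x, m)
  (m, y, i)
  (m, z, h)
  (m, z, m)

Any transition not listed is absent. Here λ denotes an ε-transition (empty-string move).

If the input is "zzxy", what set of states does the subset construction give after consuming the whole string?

{i, k, m}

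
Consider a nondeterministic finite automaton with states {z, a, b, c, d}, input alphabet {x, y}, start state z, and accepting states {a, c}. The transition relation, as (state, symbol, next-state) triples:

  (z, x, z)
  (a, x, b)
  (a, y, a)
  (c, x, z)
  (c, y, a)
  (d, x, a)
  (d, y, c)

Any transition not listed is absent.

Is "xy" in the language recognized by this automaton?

Start in {z}.
Read 'x': z→{z}; now {z}.
Read 'y': z→∅; now ∅.
The final set ∅ contains no accepting state.

No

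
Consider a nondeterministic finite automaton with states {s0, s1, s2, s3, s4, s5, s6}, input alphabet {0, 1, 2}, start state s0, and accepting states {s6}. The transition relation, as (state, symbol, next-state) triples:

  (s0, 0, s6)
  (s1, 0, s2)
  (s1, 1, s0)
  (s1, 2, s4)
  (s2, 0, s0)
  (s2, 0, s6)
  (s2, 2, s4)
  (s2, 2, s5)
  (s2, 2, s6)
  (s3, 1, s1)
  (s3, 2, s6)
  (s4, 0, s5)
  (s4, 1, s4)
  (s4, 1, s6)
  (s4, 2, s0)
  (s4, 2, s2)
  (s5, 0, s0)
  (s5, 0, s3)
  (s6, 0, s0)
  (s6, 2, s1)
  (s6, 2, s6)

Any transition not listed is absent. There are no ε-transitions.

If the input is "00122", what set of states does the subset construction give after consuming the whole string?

Start in {s0}.
Read '0': s0→{s6}; now {s6}.
Read '0': s6→{s0}; now {s0}.
Read '1': s0→∅; now ∅.
The set is empty and remains empty for the remaining 2 symbols.

∅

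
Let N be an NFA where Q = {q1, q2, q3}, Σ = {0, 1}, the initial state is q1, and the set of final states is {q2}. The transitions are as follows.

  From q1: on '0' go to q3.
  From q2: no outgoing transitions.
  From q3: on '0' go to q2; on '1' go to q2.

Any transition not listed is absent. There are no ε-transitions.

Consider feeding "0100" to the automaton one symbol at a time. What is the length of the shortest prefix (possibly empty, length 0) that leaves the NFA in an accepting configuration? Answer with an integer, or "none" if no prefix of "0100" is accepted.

Start in {q1}.
Read '0': q1→{q3}; now {q3}.
Read '1': q3→{q2}; now {q2}.
None of the earlier sets intersect F, but {q2} does.

2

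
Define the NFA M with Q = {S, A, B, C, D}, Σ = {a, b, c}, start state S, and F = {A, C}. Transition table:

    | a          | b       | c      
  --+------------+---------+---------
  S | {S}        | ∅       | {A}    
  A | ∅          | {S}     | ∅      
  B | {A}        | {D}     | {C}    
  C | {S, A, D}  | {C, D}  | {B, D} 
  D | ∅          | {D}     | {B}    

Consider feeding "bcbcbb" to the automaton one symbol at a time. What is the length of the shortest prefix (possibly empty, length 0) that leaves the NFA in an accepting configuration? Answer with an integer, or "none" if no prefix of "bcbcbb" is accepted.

none

Start in {S}.
Read 'b': {S} → ∅.
The set is empty and remains empty for the remaining 5 symbols.
No reachable set along the way intersects F.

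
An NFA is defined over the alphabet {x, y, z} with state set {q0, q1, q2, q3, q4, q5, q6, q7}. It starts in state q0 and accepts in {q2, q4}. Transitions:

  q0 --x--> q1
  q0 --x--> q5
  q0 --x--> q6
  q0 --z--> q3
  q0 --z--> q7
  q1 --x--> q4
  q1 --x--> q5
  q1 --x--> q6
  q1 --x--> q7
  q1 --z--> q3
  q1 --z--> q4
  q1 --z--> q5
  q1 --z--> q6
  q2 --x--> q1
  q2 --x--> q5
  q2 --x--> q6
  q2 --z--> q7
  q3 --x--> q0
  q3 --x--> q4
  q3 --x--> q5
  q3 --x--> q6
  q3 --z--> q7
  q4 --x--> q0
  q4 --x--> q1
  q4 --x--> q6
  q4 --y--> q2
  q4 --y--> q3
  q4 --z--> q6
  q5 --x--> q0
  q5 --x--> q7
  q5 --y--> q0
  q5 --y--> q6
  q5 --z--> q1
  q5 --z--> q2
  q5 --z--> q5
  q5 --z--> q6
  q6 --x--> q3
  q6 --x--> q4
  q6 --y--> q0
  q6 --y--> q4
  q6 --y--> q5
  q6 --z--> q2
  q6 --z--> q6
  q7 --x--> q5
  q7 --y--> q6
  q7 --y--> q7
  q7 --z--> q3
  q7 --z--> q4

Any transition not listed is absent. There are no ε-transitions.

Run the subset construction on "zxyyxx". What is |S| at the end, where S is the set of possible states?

7

Start in {q0}.
Read 'z': {q0} → {q3, q7}.
Read 'x': {q3, q7} → {q0, q4, q5, q6}.
Read 'y': {q0, q4, q5, q6} → {q0, q2, q3, q4, q5, q6}.
Read 'y': {q0, q2, q3, q4, q5, q6} → {q0, q2, q3, q4, q5, q6}.
Read 'x': {q0, q2, q3, q4, q5, q6} → {q0, q1, q3, q4, q5, q6, q7}.
Read 'x': {q0, q1, q3, q4, q5, q6, q7} → {q0, q1, q3, q4, q5, q6, q7}.
That set has 7 states.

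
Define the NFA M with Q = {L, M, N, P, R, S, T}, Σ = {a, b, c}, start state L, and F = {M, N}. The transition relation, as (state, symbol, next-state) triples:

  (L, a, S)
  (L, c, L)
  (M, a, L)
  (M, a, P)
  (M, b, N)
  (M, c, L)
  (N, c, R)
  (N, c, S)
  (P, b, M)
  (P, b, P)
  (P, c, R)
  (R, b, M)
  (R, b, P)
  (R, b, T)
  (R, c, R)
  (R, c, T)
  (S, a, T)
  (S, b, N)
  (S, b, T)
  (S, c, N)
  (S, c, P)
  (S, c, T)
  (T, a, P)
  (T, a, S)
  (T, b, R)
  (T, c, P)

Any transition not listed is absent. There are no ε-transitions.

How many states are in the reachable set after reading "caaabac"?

5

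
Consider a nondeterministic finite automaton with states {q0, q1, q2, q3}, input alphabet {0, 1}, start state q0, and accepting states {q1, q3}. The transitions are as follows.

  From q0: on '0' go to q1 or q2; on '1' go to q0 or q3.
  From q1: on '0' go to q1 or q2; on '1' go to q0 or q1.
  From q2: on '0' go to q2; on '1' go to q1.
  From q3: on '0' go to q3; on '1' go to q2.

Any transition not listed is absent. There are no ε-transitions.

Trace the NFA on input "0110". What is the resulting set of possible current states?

Start in {q0}.
Read '0': q0→{q1, q2}; now {q1, q2}.
Read '1': q1→{q0, q1}, q2→{q1}; now {q0, q1}.
Read '1': q0→{q0, q3}, q1→{q0, q1}; now {q0, q1, q3}.
Read '0': q0→{q1, q2}, q1→{q1, q2}, q3→{q3}; now {q1, q2, q3}.

{q1, q2, q3}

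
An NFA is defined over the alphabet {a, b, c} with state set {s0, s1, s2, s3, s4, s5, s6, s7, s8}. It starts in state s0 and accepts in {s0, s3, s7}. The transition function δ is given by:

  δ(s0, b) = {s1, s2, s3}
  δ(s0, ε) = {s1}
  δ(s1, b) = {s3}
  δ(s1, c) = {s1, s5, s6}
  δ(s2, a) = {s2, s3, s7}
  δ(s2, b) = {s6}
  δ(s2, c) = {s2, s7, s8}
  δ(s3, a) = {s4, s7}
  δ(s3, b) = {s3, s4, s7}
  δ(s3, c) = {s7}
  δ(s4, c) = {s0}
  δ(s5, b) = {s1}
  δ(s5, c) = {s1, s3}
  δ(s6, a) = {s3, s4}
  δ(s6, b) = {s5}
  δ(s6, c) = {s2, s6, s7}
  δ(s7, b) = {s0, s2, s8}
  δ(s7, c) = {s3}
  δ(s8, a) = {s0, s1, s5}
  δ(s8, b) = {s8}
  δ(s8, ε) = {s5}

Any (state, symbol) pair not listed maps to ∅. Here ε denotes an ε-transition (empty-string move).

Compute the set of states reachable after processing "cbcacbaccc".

Start: ε-closure({s0}) = {s0, s1}.
Read 'c': s0→∅, s1→{s1, s5, s6}; now {s1, s5, s6}.
Read 'b': s1→{s3}, s5→{s1}, s6→{s5}; now {s1, s3, s5}.
Read 'c': s1→{s1, s5, s6}, s3→{s7}, s5→{s1, s3}; now {s1, s3, s5, s6, s7}.
Read 'a': s1→∅, s3→{s4, s7}, s5→∅, s6→{s3, s4}, s7→∅; now {s3, s4, s7}.
Read 'c': s3→{s7}, s4→{s0}, s7→{s3}; union {s0, s3, s7}; ε-closure = {s0, s1, s3, s7}.
Read 'b': s0→{s1, s2, s3}, s1→{s3}, s3→{s3, s4, s7}, s7→{s0, s2, s8}; union {s0, s1, s2, s3, s4, s7, s8}; ε-closure = {s0, s1, s2, s3, s4, s5, s7, s8}.
Read 'a': s0→∅, s1→∅, s2→{s2, s3, s7}, s3→{s4, s7}, s4→∅, s5→∅, s7→∅, s8→{s0, s1, s5}; now {s0, s1, s2, s3, s4, s5, s7}.
Read 'c': s0→∅, s1→{s1, s5, s6}, s2→{s2, s7, s8}, s3→{s7}, s4→{s0}, s5→{s1, s3}, s7→{s3}; now {s0, s1, s2, s3, s5, s6, s7, s8}.
Read 'c': s0→∅, s1→{s1, s5, s6}, s2→{s2, s7, s8}, s3→{s7}, s5→{s1, s3}, s6→{s2, s6, s7}, s7→{s3}, s8→∅; now {s1, s2, s3, s5, s6, s7, s8}.
Read 'c': s1→{s1, s5, s6}, s2→{s2, s7, s8}, s3→{s7}, s5→{s1, s3}, s6→{s2, s6, s7}, s7→{s3}, s8→∅; now {s1, s2, s3, s5, s6, s7, s8}.

{s1, s2, s3, s5, s6, s7, s8}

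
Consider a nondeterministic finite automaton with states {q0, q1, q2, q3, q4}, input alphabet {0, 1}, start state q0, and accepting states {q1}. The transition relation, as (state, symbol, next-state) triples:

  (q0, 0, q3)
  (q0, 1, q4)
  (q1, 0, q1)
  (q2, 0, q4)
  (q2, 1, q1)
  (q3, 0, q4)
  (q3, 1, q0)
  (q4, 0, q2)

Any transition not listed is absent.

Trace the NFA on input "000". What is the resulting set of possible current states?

{q2}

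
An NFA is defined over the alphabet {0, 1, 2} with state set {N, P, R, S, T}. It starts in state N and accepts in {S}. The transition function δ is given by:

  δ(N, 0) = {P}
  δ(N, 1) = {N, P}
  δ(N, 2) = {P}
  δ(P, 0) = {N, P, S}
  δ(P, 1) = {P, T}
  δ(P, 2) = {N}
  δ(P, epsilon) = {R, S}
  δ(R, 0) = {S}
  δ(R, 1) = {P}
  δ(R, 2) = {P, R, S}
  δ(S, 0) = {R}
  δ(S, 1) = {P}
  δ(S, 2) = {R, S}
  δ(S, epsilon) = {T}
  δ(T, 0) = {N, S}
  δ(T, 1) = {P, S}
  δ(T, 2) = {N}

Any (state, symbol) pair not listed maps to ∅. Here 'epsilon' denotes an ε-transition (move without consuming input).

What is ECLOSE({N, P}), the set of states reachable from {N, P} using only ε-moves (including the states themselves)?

{N, P, R, S, T}

Begin with {N, P}.
ε-move P → R; add R.
ε-move P → S; add S.
ε-move S → T; add T.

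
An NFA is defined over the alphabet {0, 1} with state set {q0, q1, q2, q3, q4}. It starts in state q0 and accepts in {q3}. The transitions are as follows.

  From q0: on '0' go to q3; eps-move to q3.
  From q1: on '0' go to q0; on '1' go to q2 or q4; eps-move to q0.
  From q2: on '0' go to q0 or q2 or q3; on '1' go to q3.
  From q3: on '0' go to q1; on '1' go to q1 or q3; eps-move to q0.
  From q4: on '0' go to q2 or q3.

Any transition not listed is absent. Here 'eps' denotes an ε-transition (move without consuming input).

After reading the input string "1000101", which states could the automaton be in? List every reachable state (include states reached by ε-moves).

{q0, q1, q2, q3, q4}

Start: ε-closure({q0}) = {q0, q3}.
Read '1': q0→∅, q3→{q1, q3}; union {q1, q3}; ε-closure = {q0, q1, q3}.
Read '0': q0→{q3}, q1→{q0}, q3→{q1}; now {q0, q1, q3}.
Read '0': q0→{q3}, q1→{q0}, q3→{q1}; now {q0, q1, q3}.
Read '0': q0→{q3}, q1→{q0}, q3→{q1}; now {q0, q1, q3}.
Read '1': q0→∅, q1→{q2, q4}, q3→{q1, q3}; union {q1, q2, q3, q4}; ε-closure = {q0, q1, q2, q3, q4}.
Read '0': q0→{q3}, q1→{q0}, q2→{q0, q2, q3}, q3→{q1}, q4→{q2, q3}; now {q0, q1, q2, q3}.
Read '1': q0→∅, q1→{q2, q4}, q2→{q3}, q3→{q1, q3}; union {q1, q2, q3, q4}; ε-closure = {q0, q1, q2, q3, q4}.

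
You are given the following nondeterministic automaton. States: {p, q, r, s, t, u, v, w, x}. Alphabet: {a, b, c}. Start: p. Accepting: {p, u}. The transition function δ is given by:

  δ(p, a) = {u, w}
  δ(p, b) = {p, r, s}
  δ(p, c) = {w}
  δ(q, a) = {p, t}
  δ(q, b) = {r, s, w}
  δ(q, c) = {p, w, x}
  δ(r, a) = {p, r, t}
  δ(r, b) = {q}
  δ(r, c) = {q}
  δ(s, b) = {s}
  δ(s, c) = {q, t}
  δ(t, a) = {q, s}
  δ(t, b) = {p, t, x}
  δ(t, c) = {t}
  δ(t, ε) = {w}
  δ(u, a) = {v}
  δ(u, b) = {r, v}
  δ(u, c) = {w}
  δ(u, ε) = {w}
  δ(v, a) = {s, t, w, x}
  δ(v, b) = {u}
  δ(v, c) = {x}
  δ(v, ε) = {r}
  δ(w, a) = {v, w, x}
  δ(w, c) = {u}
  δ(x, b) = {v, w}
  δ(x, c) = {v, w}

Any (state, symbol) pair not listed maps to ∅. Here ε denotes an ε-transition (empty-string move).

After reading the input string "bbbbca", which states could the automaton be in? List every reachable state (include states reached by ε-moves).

Start in {p}.
Read 'b': {p} → {p, r, s}.
Read 'b': {p, r, s} → {p, q, r, s}.
Read 'b': {p, q, r, s} → {p, q, r, s, w}.
Read 'b': {p, q, r, s, w} → {p, q, r, s, w}.
Read 'c': {p, q, r, s, w} → {p, q, t, u, w, x}.
Read 'a': {p, q, t, u, w, x} → {p, q, r, s, t, u, v, w, x}.

{p, q, r, s, t, u, v, w, x}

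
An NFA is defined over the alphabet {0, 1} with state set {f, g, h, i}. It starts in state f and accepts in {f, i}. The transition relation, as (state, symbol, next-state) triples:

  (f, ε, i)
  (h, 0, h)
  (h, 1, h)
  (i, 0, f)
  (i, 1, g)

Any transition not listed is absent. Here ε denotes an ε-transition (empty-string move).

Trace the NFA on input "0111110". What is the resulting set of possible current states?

∅

Start: ε-closure({f}) = {f, i}.
Read '0': {f, i} → {f, i}.
Read '1': {f, i} → {g}.
Read '1': {g} → ∅.
The set is empty and remains empty for the remaining 4 symbols.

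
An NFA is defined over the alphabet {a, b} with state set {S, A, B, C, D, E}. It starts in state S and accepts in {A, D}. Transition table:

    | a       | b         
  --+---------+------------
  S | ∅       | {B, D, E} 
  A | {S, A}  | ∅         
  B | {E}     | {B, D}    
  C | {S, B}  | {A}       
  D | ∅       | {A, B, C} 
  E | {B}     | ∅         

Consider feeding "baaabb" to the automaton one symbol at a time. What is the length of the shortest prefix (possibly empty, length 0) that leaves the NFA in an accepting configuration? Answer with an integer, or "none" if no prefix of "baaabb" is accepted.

Start in {S}.
Read 'b': S→{B, D, E}; now {B, D, E}.
None of the earlier sets intersect F, but {B, D, E} does.

1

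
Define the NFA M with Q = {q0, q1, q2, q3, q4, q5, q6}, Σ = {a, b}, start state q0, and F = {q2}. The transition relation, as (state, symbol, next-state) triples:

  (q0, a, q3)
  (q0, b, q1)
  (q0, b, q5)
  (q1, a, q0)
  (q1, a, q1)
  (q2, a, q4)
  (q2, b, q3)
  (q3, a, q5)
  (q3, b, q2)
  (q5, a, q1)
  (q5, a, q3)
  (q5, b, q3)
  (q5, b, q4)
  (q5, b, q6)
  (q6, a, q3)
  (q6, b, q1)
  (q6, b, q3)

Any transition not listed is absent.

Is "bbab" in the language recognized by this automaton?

Yes

Start in {q0}.
Read 'b': q0→{q1, q5}; now {q1, q5}.
Read 'b': q1→∅, q5→{q3, q4, q6}; now {q3, q4, q6}.
Read 'a': q3→{q5}, q4→∅, q6→{q3}; now {q3, q5}.
Read 'b': q3→{q2}, q5→{q3, q4, q6}; now {q2, q3, q4, q6}.
The final set {q2, q3, q4, q6} contains the accepting state q2.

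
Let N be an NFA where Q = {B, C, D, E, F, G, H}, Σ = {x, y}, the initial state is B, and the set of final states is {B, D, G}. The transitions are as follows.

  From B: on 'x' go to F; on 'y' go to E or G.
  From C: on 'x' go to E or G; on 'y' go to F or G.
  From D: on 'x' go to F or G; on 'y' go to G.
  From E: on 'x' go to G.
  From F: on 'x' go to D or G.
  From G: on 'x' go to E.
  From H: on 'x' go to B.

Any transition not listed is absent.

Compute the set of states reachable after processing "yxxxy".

Start in {B}.
Read 'y': {B} → {E, G}.
Read 'x': {E, G} → {E, G}.
Read 'x': {E, G} → {E, G}.
Read 'x': {E, G} → {E, G}.
Read 'y': {E, G} → ∅.

∅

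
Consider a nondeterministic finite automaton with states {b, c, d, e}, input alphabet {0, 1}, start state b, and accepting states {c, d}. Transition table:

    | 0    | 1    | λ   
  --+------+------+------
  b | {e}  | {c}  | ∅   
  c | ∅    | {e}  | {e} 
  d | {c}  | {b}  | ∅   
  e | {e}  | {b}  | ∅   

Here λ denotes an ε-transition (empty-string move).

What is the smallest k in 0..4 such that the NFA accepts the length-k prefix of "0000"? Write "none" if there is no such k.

Start in {b}.
Read '0': b→{e}; now {e}.
Read '0': e→{e}; now {e}.
Read '0': e→{e}; now {e}.
Read '0': e→{e}; now {e}.
No reachable set along the way intersects F.

none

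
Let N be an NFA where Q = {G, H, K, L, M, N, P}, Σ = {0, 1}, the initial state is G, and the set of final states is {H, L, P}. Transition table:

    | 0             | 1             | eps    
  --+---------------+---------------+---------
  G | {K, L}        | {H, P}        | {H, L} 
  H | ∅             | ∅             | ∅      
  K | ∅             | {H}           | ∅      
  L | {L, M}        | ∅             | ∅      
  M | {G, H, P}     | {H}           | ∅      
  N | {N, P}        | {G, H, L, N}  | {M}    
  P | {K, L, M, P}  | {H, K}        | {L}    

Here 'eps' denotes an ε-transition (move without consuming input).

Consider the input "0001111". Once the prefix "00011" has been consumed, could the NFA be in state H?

Yes

Start: ε-closure({G}) = {G, H, L}.
Read '0': G→{K, L}, H→∅, L→{L, M}; now {K, L, M}.
Read '0': K→∅, L→{L, M}, M→{G, H, P}; now {G, H, L, M, P}.
Read '0': G→{K, L}, H→∅, L→{L, M}, M→{G, H, P}, P→{K, L, M, P}; now {G, H, K, L, M, P}.
Read '1': G→{H, P}, H→∅, K→{H}, L→∅, M→{H}, P→{H, K}; union {H, K, P}; ε-closure = {H, K, L, P}.
Read '1': H→∅, K→{H}, L→∅, P→{H, K}; now {H, K}.
State H is in {H, K}.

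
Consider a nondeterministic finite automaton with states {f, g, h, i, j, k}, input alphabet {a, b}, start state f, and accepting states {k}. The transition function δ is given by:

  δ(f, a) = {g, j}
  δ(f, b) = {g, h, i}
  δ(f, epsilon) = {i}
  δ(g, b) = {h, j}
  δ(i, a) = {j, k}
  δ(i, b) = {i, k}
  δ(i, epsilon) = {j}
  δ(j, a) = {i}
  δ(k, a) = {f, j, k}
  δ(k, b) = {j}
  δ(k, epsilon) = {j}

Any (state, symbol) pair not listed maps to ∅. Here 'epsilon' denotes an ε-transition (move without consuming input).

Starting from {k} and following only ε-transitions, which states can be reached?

Begin with {k}.
ε-move k → j; add j.

{j, k}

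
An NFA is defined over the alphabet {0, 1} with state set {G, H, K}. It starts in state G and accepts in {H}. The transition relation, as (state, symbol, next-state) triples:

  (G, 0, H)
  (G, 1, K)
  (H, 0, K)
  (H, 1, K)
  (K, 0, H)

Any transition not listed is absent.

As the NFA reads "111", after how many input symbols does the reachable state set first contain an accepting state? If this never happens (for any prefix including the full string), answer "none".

Start in {G}.
Read '1': G→{K}; now {K}.
Read '1': K→∅; now ∅.
The set is empty and remains empty for the remaining 1 symbol.
No reachable set along the way intersects F.

none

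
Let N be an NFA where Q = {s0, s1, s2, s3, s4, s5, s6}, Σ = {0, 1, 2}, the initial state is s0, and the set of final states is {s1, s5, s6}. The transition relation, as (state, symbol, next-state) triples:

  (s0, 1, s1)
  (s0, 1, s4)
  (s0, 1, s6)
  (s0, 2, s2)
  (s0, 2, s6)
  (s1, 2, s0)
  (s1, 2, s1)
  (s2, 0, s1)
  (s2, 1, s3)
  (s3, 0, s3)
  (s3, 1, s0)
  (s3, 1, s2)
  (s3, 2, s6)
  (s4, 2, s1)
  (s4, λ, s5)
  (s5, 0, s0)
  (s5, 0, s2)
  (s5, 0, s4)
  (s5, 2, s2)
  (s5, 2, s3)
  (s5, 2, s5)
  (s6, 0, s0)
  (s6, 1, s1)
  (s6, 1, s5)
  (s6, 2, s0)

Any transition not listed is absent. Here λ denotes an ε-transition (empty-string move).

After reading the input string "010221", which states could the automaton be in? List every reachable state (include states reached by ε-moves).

∅

Start in {s0}.
Read '0': {s0} → ∅.
The set is empty and remains empty for the remaining 5 symbols.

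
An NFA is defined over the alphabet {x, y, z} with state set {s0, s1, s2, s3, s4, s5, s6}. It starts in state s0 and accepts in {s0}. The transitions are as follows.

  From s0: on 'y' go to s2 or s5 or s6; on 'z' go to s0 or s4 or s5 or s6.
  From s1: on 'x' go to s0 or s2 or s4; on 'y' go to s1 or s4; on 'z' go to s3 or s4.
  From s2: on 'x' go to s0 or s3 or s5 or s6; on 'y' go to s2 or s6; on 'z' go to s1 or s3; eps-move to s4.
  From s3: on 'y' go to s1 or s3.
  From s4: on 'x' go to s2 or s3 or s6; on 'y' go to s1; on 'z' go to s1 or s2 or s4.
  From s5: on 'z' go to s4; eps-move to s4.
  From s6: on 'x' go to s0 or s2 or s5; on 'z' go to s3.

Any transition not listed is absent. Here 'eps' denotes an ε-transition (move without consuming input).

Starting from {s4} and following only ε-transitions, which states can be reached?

Begin with {s4}.
No ε-moves leave this set, so the closure equals the set itself.

{s4}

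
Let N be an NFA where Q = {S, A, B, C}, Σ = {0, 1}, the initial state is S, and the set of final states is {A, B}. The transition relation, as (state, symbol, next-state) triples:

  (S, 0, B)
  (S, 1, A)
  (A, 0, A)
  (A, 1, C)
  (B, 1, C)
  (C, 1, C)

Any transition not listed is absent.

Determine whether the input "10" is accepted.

Start in {S}.
Read '1': S→{A}; now {A}.
Read '0': A→{A}; now {A}.
The final set {A} contains the accepting state A.

Yes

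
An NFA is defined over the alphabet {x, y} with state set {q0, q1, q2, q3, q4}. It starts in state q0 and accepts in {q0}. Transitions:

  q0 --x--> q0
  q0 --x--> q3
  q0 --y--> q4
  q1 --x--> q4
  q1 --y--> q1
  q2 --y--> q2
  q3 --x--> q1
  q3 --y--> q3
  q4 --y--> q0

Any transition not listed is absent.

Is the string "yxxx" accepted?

Start in {q0}.
Read 'y': q0→{q4}; now {q4}.
Read 'x': q4→∅; now ∅.
The set is empty and remains empty for the remaining 2 symbols.
The final set ∅ contains no accepting state.

No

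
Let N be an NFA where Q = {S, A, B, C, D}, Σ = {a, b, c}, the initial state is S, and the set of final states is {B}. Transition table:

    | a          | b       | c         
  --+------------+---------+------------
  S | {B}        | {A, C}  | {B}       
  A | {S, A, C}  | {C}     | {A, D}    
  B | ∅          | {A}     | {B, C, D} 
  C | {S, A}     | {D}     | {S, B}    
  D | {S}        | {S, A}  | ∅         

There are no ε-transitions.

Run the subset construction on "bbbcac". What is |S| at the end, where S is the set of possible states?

4

Start in {S}.
Read 'b': S→{A, C}; now {A, C}.
Read 'b': A→{C}, C→{D}; now {C, D}.
Read 'b': C→{D}, D→{S, A}; now {S, A, D}.
Read 'c': S→{B}, A→{A, D}, D→∅; now {A, B, D}.
Read 'a': A→{S, A, C}, B→∅, D→{S}; now {S, A, C}.
Read 'c': S→{B}, A→{A, D}, C→{S, B}; now {S, A, B, D}.
That set has 4 states.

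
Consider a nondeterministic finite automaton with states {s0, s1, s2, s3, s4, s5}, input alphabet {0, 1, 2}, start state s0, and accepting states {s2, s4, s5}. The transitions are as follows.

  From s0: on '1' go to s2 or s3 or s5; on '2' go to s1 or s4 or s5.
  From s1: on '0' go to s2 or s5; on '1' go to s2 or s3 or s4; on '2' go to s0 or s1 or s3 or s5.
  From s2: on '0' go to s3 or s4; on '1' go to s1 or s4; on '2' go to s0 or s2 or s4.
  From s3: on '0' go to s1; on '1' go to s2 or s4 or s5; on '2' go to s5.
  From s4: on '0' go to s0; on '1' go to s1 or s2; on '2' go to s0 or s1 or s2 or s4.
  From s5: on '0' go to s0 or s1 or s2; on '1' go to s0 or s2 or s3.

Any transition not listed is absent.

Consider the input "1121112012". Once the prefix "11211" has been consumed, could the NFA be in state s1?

Start in {s0}.
Read '1': {s0} → {s2, s3, s5}.
Read '1': {s2, s3, s5} → {s0, s1, s2, s3, s4, s5}.
Read '2': {s0, s1, s2, s3, s4, s5} → {s0, s1, s2, s3, s4, s5}.
Read '1': {s0, s1, s2, s3, s4, s5} → {s0, s1, s2, s3, s4, s5}.
Read '1': {s0, s1, s2, s3, s4, s5} → {s0, s1, s2, s3, s4, s5}.
State s1 is in {s0, s1, s2, s3, s4, s5}.

Yes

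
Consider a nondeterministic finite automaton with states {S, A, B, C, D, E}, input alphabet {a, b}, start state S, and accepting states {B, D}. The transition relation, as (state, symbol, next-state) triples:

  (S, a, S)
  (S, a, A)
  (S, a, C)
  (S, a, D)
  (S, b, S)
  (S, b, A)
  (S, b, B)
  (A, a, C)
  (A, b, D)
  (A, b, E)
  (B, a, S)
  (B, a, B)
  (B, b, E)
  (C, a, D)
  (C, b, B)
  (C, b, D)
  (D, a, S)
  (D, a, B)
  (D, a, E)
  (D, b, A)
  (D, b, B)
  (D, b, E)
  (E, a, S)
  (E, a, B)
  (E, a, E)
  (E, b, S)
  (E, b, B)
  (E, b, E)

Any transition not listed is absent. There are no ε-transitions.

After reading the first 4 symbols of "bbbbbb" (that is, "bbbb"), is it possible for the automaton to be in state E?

Start in {S}.
Read 'b': {S} → {S, A, B}.
Read 'b': {S, A, B} → {S, A, B, D, E}.
Read 'b': {S, A, B, D, E} → {S, A, B, D, E}.
Read 'b': {S, A, B, D, E} → {S, A, B, D, E}.
State E is in {S, A, B, D, E}.

Yes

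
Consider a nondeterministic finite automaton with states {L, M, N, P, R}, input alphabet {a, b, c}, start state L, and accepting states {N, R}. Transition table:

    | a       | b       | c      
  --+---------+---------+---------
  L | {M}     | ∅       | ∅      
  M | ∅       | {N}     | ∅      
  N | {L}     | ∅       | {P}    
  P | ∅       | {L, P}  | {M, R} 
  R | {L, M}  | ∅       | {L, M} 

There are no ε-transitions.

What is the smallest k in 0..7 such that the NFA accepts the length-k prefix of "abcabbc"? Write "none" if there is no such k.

Start in {L}.
Read 'a': L→{M}; now {M}.
Read 'b': M→{N}; now {N}.
None of the earlier sets intersect F, but {N} does.

2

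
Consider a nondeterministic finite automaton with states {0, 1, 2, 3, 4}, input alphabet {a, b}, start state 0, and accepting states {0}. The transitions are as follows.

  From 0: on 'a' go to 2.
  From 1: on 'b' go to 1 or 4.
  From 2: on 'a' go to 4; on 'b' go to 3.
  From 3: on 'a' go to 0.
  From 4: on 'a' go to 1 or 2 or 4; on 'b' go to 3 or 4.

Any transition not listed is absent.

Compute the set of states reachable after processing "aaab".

{1, 3, 4}

Start in {0}.
Read 'a': 0→{2}; now {2}.
Read 'a': 2→{4}; now {4}.
Read 'a': 4→{1, 2, 4}; now {1, 2, 4}.
Read 'b': 1→{1, 4}, 2→{3}, 4→{3, 4}; now {1, 3, 4}.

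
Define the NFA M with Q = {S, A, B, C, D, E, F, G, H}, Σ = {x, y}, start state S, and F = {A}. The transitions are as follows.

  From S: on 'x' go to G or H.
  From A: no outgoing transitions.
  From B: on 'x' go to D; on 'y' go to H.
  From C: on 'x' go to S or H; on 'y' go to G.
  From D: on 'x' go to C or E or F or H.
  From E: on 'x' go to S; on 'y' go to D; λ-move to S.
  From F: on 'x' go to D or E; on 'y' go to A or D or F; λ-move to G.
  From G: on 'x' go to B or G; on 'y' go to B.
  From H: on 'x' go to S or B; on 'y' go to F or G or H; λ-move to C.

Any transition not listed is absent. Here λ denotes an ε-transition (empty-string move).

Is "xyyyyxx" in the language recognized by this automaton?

Start in {S}.
Read 'x': {S} → {C, G, H}.
Read 'y': {C, G, H} → {B, C, F, G, H}.
Read 'y': {B, C, F, G, H} → {A, B, C, D, F, G, H}.
Read 'y': {A, B, C, D, F, G, H} → {A, B, C, D, F, G, H}.
Read 'y': {A, B, C, D, F, G, H} → {A, B, C, D, F, G, H}.
Read 'x': {A, B, C, D, F, G, H} → {S, B, C, D, E, F, G, H}.
Read 'x': {S, B, C, D, E, F, G, H} → {S, B, C, D, E, F, G, H}.
The final set {S, B, C, D, E, F, G, H} contains no accepting state.

No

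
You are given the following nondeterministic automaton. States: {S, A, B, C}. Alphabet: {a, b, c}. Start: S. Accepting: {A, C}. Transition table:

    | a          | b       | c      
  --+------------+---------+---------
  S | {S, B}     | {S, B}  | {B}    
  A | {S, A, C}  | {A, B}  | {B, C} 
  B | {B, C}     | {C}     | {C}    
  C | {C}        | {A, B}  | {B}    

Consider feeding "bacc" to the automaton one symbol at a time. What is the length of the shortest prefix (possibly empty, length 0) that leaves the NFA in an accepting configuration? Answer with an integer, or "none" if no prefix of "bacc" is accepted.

Start in {S}.
Read 'b': {S} → {S, B}.
Read 'a': {S, B} → {S, B, C}.
None of the earlier sets intersect F, but {S, B, C} does.

2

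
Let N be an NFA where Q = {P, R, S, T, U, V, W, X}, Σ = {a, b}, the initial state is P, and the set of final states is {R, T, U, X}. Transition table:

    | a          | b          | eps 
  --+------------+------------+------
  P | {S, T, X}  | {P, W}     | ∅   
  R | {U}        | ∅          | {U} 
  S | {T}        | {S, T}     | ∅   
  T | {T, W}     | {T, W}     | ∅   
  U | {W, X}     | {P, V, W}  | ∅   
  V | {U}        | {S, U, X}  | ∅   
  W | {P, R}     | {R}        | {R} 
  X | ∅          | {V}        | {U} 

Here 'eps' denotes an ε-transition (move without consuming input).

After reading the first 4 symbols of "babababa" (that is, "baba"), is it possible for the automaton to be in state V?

No

Start in {P}.
Read 'b': P→{P, W}; union {P, W}; ε-closure = {P, R, U, W}.
Read 'a': P→{S, T, X}, R→{U}, U→{W, X}, W→{P, R}; now {P, R, S, T, U, W, X}.
Read 'b': P→{P, W}, R→∅, S→{S, T}, T→{T, W}, U→{P, V, W}, W→{R}, X→{V}; union {P, R, S, T, V, W}; ε-closure = {P, R, S, T, U, V, W}.
Read 'a': P→{S, T, X}, R→{U}, S→{T}, T→{T, W}, U→{W, X}, V→{U}, W→{P, R}; now {P, R, S, T, U, W, X}.
State V is not in {P, R, S, T, U, W, X}.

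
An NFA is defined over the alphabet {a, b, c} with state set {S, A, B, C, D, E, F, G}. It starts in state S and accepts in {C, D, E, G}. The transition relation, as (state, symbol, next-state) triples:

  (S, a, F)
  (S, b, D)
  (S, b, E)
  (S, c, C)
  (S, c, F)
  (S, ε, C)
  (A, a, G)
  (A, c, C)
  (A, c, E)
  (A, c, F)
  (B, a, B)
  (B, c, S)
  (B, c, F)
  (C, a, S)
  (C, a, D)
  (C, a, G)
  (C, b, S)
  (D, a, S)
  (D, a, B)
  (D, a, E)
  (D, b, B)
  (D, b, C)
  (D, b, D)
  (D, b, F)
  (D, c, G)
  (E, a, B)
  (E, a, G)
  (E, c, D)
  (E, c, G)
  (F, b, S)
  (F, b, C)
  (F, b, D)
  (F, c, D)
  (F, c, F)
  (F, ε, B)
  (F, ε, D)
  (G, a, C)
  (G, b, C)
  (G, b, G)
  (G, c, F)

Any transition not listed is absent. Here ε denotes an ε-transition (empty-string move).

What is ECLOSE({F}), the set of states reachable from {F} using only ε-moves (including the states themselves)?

{B, D, F}

Begin with {F}.
ε-move F → B; add B.
ε-move F → D; add D.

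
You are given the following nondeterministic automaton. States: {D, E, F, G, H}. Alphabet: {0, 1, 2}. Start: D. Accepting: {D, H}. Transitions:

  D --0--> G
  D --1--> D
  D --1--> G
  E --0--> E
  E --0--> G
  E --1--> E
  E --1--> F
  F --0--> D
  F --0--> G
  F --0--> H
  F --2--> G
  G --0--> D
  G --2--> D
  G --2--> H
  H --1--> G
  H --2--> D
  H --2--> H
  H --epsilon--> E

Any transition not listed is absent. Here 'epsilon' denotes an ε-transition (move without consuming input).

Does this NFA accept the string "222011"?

Start in {D}.
Read '2': {D} → ∅.
The set is empty and remains empty for the remaining 5 symbols.
The final set ∅ contains no accepting state.

No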